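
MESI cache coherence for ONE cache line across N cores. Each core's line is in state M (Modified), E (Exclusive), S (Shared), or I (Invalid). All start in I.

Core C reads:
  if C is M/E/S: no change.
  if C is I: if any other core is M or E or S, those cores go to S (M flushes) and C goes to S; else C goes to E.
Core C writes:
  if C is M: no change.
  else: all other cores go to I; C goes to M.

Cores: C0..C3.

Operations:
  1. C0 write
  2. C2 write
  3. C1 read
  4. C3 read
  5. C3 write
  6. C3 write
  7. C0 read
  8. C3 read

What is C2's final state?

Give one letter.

Answer: I

Derivation:
Op 1: C0 write [C0 write: invalidate none -> C0=M] -> [M,I,I,I]
Op 2: C2 write [C2 write: invalidate ['C0=M'] -> C2=M] -> [I,I,M,I]
Op 3: C1 read [C1 read from I: others=['C2=M'] -> C1=S, others downsized to S] -> [I,S,S,I]
Op 4: C3 read [C3 read from I: others=['C1=S', 'C2=S'] -> C3=S, others downsized to S] -> [I,S,S,S]
Op 5: C3 write [C3 write: invalidate ['C1=S', 'C2=S'] -> C3=M] -> [I,I,I,M]
Op 6: C3 write [C3 write: already M (modified), no change] -> [I,I,I,M]
Op 7: C0 read [C0 read from I: others=['C3=M'] -> C0=S, others downsized to S] -> [S,I,I,S]
Op 8: C3 read [C3 read: already in S, no change] -> [S,I,I,S]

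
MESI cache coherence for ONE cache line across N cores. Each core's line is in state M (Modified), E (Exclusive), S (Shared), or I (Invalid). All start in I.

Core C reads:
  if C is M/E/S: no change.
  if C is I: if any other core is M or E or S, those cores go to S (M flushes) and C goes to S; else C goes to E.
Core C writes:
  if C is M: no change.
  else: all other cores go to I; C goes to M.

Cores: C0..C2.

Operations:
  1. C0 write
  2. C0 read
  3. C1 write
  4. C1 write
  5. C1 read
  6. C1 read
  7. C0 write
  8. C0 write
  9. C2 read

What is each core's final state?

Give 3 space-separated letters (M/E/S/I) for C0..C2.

Answer: S I S

Derivation:
Op 1: C0 write [C0 write: invalidate none -> C0=M] -> [M,I,I]
Op 2: C0 read [C0 read: already in M, no change] -> [M,I,I]
Op 3: C1 write [C1 write: invalidate ['C0=M'] -> C1=M] -> [I,M,I]
Op 4: C1 write [C1 write: already M (modified), no change] -> [I,M,I]
Op 5: C1 read [C1 read: already in M, no change] -> [I,M,I]
Op 6: C1 read [C1 read: already in M, no change] -> [I,M,I]
Op 7: C0 write [C0 write: invalidate ['C1=M'] -> C0=M] -> [M,I,I]
Op 8: C0 write [C0 write: already M (modified), no change] -> [M,I,I]
Op 9: C2 read [C2 read from I: others=['C0=M'] -> C2=S, others downsized to S] -> [S,I,S]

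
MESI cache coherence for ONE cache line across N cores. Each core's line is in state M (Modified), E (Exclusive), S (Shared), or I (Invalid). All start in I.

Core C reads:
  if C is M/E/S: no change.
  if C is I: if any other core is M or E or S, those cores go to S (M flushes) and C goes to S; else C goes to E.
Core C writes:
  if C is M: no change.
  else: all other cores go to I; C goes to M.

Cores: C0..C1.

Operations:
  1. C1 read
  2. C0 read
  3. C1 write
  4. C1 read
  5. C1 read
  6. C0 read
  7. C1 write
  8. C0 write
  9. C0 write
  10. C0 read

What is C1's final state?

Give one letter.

Op 1: C1 read [C1 read from I: no other sharers -> C1=E (exclusive)] -> [I,E]
Op 2: C0 read [C0 read from I: others=['C1=E'] -> C0=S, others downsized to S] -> [S,S]
Op 3: C1 write [C1 write: invalidate ['C0=S'] -> C1=M] -> [I,M]
Op 4: C1 read [C1 read: already in M, no change] -> [I,M]
Op 5: C1 read [C1 read: already in M, no change] -> [I,M]
Op 6: C0 read [C0 read from I: others=['C1=M'] -> C0=S, others downsized to S] -> [S,S]
Op 7: C1 write [C1 write: invalidate ['C0=S'] -> C1=M] -> [I,M]
Op 8: C0 write [C0 write: invalidate ['C1=M'] -> C0=M] -> [M,I]
Op 9: C0 write [C0 write: already M (modified), no change] -> [M,I]
Op 10: C0 read [C0 read: already in M, no change] -> [M,I]

Answer: I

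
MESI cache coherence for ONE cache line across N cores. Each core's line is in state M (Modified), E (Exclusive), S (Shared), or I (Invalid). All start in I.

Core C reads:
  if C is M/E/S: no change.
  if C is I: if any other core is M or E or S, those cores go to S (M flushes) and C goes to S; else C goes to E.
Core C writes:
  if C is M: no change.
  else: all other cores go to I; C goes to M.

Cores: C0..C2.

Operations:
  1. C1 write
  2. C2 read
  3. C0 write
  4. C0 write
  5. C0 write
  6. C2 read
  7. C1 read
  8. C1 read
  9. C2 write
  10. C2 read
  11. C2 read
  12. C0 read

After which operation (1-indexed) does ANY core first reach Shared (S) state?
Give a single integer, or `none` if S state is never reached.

Op 1: C1 write [C1 write: invalidate none -> C1=M] -> [I,M,I]
Op 2: C2 read [C2 read from I: others=['C1=M'] -> C2=S, others downsized to S] -> [I,S,S]
  -> First S state at op 2; remaining ops need not be traced.

Answer: 2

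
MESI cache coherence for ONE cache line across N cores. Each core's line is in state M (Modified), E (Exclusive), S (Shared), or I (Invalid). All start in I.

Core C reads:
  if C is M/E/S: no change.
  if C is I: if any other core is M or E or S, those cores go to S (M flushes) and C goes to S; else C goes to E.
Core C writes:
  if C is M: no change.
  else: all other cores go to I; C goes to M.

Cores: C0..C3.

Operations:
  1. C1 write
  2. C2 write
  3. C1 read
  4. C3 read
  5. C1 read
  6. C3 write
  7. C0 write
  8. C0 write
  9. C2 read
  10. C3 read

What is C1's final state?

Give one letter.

Op 1: C1 write [C1 write: invalidate none -> C1=M] -> [I,M,I,I]
Op 2: C2 write [C2 write: invalidate ['C1=M'] -> C2=M] -> [I,I,M,I]
Op 3: C1 read [C1 read from I: others=['C2=M'] -> C1=S, others downsized to S] -> [I,S,S,I]
Op 4: C3 read [C3 read from I: others=['C1=S', 'C2=S'] -> C3=S, others downsized to S] -> [I,S,S,S]
Op 5: C1 read [C1 read: already in S, no change] -> [I,S,S,S]
Op 6: C3 write [C3 write: invalidate ['C1=S', 'C2=S'] -> C3=M] -> [I,I,I,M]
Op 7: C0 write [C0 write: invalidate ['C3=M'] -> C0=M] -> [M,I,I,I]
Op 8: C0 write [C0 write: already M (modified), no change] -> [M,I,I,I]
Op 9: C2 read [C2 read from I: others=['C0=M'] -> C2=S, others downsized to S] -> [S,I,S,I]
Op 10: C3 read [C3 read from I: others=['C0=S', 'C2=S'] -> C3=S, others downsized to S] -> [S,I,S,S]

Answer: I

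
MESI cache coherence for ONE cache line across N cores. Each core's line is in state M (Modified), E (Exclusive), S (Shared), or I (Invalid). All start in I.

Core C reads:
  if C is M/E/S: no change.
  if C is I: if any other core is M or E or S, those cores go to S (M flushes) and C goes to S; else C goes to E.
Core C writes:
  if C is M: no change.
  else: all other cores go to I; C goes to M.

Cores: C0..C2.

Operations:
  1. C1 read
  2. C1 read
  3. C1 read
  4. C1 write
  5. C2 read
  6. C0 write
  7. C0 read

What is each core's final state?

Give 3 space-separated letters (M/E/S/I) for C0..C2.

Answer: M I I

Derivation:
Op 1: C1 read [C1 read from I: no other sharers -> C1=E (exclusive)] -> [I,E,I]
Op 2: C1 read [C1 read: already in E, no change] -> [I,E,I]
Op 3: C1 read [C1 read: already in E, no change] -> [I,E,I]
Op 4: C1 write [C1 write: invalidate none -> C1=M] -> [I,M,I]
Op 5: C2 read [C2 read from I: others=['C1=M'] -> C2=S, others downsized to S] -> [I,S,S]
Op 6: C0 write [C0 write: invalidate ['C1=S', 'C2=S'] -> C0=M] -> [M,I,I]
Op 7: C0 read [C0 read: already in M, no change] -> [M,I,I]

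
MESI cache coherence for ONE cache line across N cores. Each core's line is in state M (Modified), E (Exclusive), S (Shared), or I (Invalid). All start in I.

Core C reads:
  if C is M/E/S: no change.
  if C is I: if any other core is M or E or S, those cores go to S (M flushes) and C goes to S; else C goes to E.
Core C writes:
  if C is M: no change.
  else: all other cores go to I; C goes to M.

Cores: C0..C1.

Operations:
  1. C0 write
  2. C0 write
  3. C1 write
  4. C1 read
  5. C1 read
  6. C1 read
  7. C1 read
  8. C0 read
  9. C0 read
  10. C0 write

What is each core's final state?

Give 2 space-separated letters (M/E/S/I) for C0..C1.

Answer: M I

Derivation:
Op 1: C0 write [C0 write: invalidate none -> C0=M] -> [M,I]
Op 2: C0 write [C0 write: already M (modified), no change] -> [M,I]
Op 3: C1 write [C1 write: invalidate ['C0=M'] -> C1=M] -> [I,M]
Op 4: C1 read [C1 read: already in M, no change] -> [I,M]
Op 5: C1 read [C1 read: already in M, no change] -> [I,M]
Op 6: C1 read [C1 read: already in M, no change] -> [I,M]
Op 7: C1 read [C1 read: already in M, no change] -> [I,M]
Op 8: C0 read [C0 read from I: others=['C1=M'] -> C0=S, others downsized to S] -> [S,S]
Op 9: C0 read [C0 read: already in S, no change] -> [S,S]
Op 10: C0 write [C0 write: invalidate ['C1=S'] -> C0=M] -> [M,I]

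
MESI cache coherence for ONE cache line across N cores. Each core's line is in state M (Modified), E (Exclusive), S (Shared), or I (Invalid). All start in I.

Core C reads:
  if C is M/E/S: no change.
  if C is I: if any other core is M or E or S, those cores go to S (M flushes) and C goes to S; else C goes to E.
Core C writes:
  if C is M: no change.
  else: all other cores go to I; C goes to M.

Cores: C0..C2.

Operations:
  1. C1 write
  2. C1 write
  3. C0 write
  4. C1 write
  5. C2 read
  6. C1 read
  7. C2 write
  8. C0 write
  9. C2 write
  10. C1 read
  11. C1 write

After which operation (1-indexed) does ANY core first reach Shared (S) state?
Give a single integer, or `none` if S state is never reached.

Op 1: C1 write [C1 write: invalidate none -> C1=M] -> [I,M,I]
Op 2: C1 write [C1 write: already M (modified), no change] -> [I,M,I]
Op 3: C0 write [C0 write: invalidate ['C1=M'] -> C0=M] -> [M,I,I]
Op 4: C1 write [C1 write: invalidate ['C0=M'] -> C1=M] -> [I,M,I]
Op 5: C2 read [C2 read from I: others=['C1=M'] -> C2=S, others downsized to S] -> [I,S,S]
  -> First S state at op 5; remaining ops need not be traced.

Answer: 5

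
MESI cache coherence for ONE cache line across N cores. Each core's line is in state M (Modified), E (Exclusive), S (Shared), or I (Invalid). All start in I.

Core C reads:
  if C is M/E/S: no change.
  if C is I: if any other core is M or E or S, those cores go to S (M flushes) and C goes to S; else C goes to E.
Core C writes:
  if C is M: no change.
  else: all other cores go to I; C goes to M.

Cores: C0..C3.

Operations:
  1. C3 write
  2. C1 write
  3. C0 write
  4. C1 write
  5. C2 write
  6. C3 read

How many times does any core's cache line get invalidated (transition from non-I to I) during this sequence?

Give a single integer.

Op 1: C3 write [C3 write: invalidate none -> C3=M] -> [I,I,I,M] (invalidations this op: 0; running total: 0)
Op 2: C1 write [C1 write: invalidate ['C3=M'] -> C1=M] -> [I,M,I,I] (invalidations this op: 1; running total: 1)
Op 3: C0 write [C0 write: invalidate ['C1=M'] -> C0=M] -> [M,I,I,I] (invalidations this op: 1; running total: 2)
Op 4: C1 write [C1 write: invalidate ['C0=M'] -> C1=M] -> [I,M,I,I] (invalidations this op: 1; running total: 3)
Op 5: C2 write [C2 write: invalidate ['C1=M'] -> C2=M] -> [I,I,M,I] (invalidations this op: 1; running total: 4)
Op 6: C3 read [C3 read from I: others=['C2=M'] -> C3=S, others downsized to S] -> [I,I,S,S] (invalidations this op: 0; running total: 4)

Answer: 4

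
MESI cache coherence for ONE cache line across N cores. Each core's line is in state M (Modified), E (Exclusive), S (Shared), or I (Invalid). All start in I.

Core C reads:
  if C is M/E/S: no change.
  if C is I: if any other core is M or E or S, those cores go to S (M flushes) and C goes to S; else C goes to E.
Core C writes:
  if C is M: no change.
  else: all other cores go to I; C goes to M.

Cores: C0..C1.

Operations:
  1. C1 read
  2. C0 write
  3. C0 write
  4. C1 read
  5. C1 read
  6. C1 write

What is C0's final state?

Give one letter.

Answer: I

Derivation:
Op 1: C1 read [C1 read from I: no other sharers -> C1=E (exclusive)] -> [I,E]
Op 2: C0 write [C0 write: invalidate ['C1=E'] -> C0=M] -> [M,I]
Op 3: C0 write [C0 write: already M (modified), no change] -> [M,I]
Op 4: C1 read [C1 read from I: others=['C0=M'] -> C1=S, others downsized to S] -> [S,S]
Op 5: C1 read [C1 read: already in S, no change] -> [S,S]
Op 6: C1 write [C1 write: invalidate ['C0=S'] -> C1=M] -> [I,M]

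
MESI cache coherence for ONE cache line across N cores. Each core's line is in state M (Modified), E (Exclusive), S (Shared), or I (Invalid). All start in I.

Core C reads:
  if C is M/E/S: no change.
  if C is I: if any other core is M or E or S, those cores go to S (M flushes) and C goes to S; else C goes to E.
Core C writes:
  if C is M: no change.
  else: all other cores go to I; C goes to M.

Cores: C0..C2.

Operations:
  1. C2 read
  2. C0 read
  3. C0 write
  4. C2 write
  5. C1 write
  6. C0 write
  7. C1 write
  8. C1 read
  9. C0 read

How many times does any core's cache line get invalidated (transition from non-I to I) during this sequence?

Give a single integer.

Op 1: C2 read [C2 read from I: no other sharers -> C2=E (exclusive)] -> [I,I,E] (invalidations this op: 0; running total: 0)
Op 2: C0 read [C0 read from I: others=['C2=E'] -> C0=S, others downsized to S] -> [S,I,S] (invalidations this op: 0; running total: 0)
Op 3: C0 write [C0 write: invalidate ['C2=S'] -> C0=M] -> [M,I,I] (invalidations this op: 1; running total: 1)
Op 4: C2 write [C2 write: invalidate ['C0=M'] -> C2=M] -> [I,I,M] (invalidations this op: 1; running total: 2)
Op 5: C1 write [C1 write: invalidate ['C2=M'] -> C1=M] -> [I,M,I] (invalidations this op: 1; running total: 3)
Op 6: C0 write [C0 write: invalidate ['C1=M'] -> C0=M] -> [M,I,I] (invalidations this op: 1; running total: 4)
Op 7: C1 write [C1 write: invalidate ['C0=M'] -> C1=M] -> [I,M,I] (invalidations this op: 1; running total: 5)
Op 8: C1 read [C1 read: already in M, no change] -> [I,M,I] (invalidations this op: 0; running total: 5)
Op 9: C0 read [C0 read from I: others=['C1=M'] -> C0=S, others downsized to S] -> [S,S,I] (invalidations this op: 0; running total: 5)

Answer: 5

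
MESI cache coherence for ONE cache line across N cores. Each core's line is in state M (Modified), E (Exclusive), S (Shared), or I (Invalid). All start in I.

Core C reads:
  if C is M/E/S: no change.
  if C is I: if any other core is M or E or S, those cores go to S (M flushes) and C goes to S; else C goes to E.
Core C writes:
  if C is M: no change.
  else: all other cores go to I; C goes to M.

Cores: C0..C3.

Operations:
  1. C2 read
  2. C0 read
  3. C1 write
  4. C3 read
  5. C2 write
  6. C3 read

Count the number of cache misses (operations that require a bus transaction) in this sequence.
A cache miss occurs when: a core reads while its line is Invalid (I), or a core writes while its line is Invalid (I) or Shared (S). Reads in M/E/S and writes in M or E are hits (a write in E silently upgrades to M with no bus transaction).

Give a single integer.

Op 1: C2 read [C2 read from I: no other sharers -> C2=E (exclusive)] -> [I,I,E,I] [MISS #1: read from I]
Op 2: C0 read [C0 read from I: others=['C2=E'] -> C0=S, others downsized to S] -> [S,I,S,I] [MISS #2: read from I]
Op 3: C1 write [C1 write: invalidate ['C0=S', 'C2=S'] -> C1=M] -> [I,M,I,I] [MISS #3: write from I]
Op 4: C3 read [C3 read from I: others=['C1=M'] -> C3=S, others downsized to S] -> [I,S,I,S] [MISS #4: read from I]
Op 5: C2 write [C2 write: invalidate ['C1=S', 'C3=S'] -> C2=M] -> [I,I,M,I] [MISS #5: write from I]
Op 6: C3 read [C3 read from I: others=['C2=M'] -> C3=S, others downsized to S] -> [I,I,S,S] [MISS #6: read from I]

Answer: 6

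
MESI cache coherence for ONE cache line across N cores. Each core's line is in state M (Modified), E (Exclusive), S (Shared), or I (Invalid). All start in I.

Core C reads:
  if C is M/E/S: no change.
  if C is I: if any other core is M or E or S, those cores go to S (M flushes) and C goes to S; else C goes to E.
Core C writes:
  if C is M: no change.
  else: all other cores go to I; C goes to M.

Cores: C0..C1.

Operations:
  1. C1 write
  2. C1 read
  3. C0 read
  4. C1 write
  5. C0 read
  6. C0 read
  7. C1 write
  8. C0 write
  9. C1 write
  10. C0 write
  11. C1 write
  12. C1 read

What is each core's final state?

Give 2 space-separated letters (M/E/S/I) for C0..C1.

Answer: I M

Derivation:
Op 1: C1 write [C1 write: invalidate none -> C1=M] -> [I,M]
Op 2: C1 read [C1 read: already in M, no change] -> [I,M]
Op 3: C0 read [C0 read from I: others=['C1=M'] -> C0=S, others downsized to S] -> [S,S]
Op 4: C1 write [C1 write: invalidate ['C0=S'] -> C1=M] -> [I,M]
Op 5: C0 read [C0 read from I: others=['C1=M'] -> C0=S, others downsized to S] -> [S,S]
Op 6: C0 read [C0 read: already in S, no change] -> [S,S]
Op 7: C1 write [C1 write: invalidate ['C0=S'] -> C1=M] -> [I,M]
Op 8: C0 write [C0 write: invalidate ['C1=M'] -> C0=M] -> [M,I]
Op 9: C1 write [C1 write: invalidate ['C0=M'] -> C1=M] -> [I,M]
Op 10: C0 write [C0 write: invalidate ['C1=M'] -> C0=M] -> [M,I]
Op 11: C1 write [C1 write: invalidate ['C0=M'] -> C1=M] -> [I,M]
Op 12: C1 read [C1 read: already in M, no change] -> [I,M]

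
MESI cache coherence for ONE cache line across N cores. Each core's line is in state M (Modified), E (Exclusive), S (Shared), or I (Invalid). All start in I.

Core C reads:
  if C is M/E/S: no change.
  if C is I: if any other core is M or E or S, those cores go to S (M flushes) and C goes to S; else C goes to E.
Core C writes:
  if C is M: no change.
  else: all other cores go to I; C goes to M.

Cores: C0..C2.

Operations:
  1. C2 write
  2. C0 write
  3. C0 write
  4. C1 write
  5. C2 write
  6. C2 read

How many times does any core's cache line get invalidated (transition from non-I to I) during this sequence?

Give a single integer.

Op 1: C2 write [C2 write: invalidate none -> C2=M] -> [I,I,M] (invalidations this op: 0; running total: 0)
Op 2: C0 write [C0 write: invalidate ['C2=M'] -> C0=M] -> [M,I,I] (invalidations this op: 1; running total: 1)
Op 3: C0 write [C0 write: already M (modified), no change] -> [M,I,I] (invalidations this op: 0; running total: 1)
Op 4: C1 write [C1 write: invalidate ['C0=M'] -> C1=M] -> [I,M,I] (invalidations this op: 1; running total: 2)
Op 5: C2 write [C2 write: invalidate ['C1=M'] -> C2=M] -> [I,I,M] (invalidations this op: 1; running total: 3)
Op 6: C2 read [C2 read: already in M, no change] -> [I,I,M] (invalidations this op: 0; running total: 3)

Answer: 3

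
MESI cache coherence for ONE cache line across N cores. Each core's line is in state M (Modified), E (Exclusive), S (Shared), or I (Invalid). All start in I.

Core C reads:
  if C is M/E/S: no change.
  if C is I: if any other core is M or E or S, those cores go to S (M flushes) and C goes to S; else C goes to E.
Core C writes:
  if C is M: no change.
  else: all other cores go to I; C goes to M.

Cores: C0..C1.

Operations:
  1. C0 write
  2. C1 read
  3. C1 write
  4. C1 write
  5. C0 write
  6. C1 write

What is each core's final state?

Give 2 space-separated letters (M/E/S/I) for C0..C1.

Answer: I M

Derivation:
Op 1: C0 write [C0 write: invalidate none -> C0=M] -> [M,I]
Op 2: C1 read [C1 read from I: others=['C0=M'] -> C1=S, others downsized to S] -> [S,S]
Op 3: C1 write [C1 write: invalidate ['C0=S'] -> C1=M] -> [I,M]
Op 4: C1 write [C1 write: already M (modified), no change] -> [I,M]
Op 5: C0 write [C0 write: invalidate ['C1=M'] -> C0=M] -> [M,I]
Op 6: C1 write [C1 write: invalidate ['C0=M'] -> C1=M] -> [I,M]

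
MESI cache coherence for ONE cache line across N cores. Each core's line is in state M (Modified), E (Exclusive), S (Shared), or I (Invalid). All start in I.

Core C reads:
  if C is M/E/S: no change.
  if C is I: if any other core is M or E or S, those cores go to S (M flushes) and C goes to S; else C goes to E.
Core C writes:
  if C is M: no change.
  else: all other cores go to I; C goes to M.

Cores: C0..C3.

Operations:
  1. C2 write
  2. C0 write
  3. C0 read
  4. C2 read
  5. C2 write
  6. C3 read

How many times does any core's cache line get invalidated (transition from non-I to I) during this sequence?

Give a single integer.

Answer: 2

Derivation:
Op 1: C2 write [C2 write: invalidate none -> C2=M] -> [I,I,M,I] (invalidations this op: 0; running total: 0)
Op 2: C0 write [C0 write: invalidate ['C2=M'] -> C0=M] -> [M,I,I,I] (invalidations this op: 1; running total: 1)
Op 3: C0 read [C0 read: already in M, no change] -> [M,I,I,I] (invalidations this op: 0; running total: 1)
Op 4: C2 read [C2 read from I: others=['C0=M'] -> C2=S, others downsized to S] -> [S,I,S,I] (invalidations this op: 0; running total: 1)
Op 5: C2 write [C2 write: invalidate ['C0=S'] -> C2=M] -> [I,I,M,I] (invalidations this op: 1; running total: 2)
Op 6: C3 read [C3 read from I: others=['C2=M'] -> C3=S, others downsized to S] -> [I,I,S,S] (invalidations this op: 0; running total: 2)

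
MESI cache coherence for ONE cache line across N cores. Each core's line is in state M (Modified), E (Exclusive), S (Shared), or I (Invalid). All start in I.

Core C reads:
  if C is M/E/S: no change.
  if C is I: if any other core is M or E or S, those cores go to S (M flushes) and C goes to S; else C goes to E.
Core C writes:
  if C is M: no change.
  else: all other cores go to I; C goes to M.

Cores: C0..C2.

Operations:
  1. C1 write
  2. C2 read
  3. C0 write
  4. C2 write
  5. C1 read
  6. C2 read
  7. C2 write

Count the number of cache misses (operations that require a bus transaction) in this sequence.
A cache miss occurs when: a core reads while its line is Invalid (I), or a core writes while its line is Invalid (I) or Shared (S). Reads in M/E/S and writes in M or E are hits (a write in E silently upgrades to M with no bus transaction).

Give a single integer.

Answer: 6

Derivation:
Op 1: C1 write [C1 write: invalidate none -> C1=M] -> [I,M,I] [MISS #1: write from I]
Op 2: C2 read [C2 read from I: others=['C1=M'] -> C2=S, others downsized to S] -> [I,S,S] [MISS #2: read from I]
Op 3: C0 write [C0 write: invalidate ['C1=S', 'C2=S'] -> C0=M] -> [M,I,I] [MISS #3: write from I]
Op 4: C2 write [C2 write: invalidate ['C0=M'] -> C2=M] -> [I,I,M] [MISS #4: write from I]
Op 5: C1 read [C1 read from I: others=['C2=M'] -> C1=S, others downsized to S] -> [I,S,S] [MISS #5: read from I]
Op 6: C2 read [C2 read: already in S, no change] -> [I,S,S] [hit: read from S]
Op 7: C2 write [C2 write: invalidate ['C1=S'] -> C2=M] -> [I,I,M] [MISS #6: write from S]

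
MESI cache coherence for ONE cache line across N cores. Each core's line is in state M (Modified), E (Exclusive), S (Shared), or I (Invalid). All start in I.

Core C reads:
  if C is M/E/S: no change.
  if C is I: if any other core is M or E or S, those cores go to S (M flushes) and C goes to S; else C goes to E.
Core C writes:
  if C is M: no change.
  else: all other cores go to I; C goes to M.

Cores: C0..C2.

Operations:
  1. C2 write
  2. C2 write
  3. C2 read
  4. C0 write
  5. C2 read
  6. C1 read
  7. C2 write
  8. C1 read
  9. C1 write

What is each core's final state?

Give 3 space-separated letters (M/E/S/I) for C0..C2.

Op 1: C2 write [C2 write: invalidate none -> C2=M] -> [I,I,M]
Op 2: C2 write [C2 write: already M (modified), no change] -> [I,I,M]
Op 3: C2 read [C2 read: already in M, no change] -> [I,I,M]
Op 4: C0 write [C0 write: invalidate ['C2=M'] -> C0=M] -> [M,I,I]
Op 5: C2 read [C2 read from I: others=['C0=M'] -> C2=S, others downsized to S] -> [S,I,S]
Op 6: C1 read [C1 read from I: others=['C0=S', 'C2=S'] -> C1=S, others downsized to S] -> [S,S,S]
Op 7: C2 write [C2 write: invalidate ['C0=S', 'C1=S'] -> C2=M] -> [I,I,M]
Op 8: C1 read [C1 read from I: others=['C2=M'] -> C1=S, others downsized to S] -> [I,S,S]
Op 9: C1 write [C1 write: invalidate ['C2=S'] -> C1=M] -> [I,M,I]

Answer: I M I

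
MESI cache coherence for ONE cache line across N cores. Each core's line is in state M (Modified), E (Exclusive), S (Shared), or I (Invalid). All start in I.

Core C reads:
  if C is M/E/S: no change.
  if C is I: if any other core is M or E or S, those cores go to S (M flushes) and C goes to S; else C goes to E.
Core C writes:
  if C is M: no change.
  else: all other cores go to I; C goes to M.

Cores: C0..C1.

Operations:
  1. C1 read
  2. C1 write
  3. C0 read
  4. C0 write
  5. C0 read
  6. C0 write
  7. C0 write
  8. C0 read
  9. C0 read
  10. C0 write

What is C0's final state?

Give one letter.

Answer: M

Derivation:
Op 1: C1 read [C1 read from I: no other sharers -> C1=E (exclusive)] -> [I,E]
Op 2: C1 write [C1 write: invalidate none -> C1=M] -> [I,M]
Op 3: C0 read [C0 read from I: others=['C1=M'] -> C0=S, others downsized to S] -> [S,S]
Op 4: C0 write [C0 write: invalidate ['C1=S'] -> C0=M] -> [M,I]
Op 5: C0 read [C0 read: already in M, no change] -> [M,I]
Op 6: C0 write [C0 write: already M (modified), no change] -> [M,I]
Op 7: C0 write [C0 write: already M (modified), no change] -> [M,I]
Op 8: C0 read [C0 read: already in M, no change] -> [M,I]
Op 9: C0 read [C0 read: already in M, no change] -> [M,I]
Op 10: C0 write [C0 write: already M (modified), no change] -> [M,I]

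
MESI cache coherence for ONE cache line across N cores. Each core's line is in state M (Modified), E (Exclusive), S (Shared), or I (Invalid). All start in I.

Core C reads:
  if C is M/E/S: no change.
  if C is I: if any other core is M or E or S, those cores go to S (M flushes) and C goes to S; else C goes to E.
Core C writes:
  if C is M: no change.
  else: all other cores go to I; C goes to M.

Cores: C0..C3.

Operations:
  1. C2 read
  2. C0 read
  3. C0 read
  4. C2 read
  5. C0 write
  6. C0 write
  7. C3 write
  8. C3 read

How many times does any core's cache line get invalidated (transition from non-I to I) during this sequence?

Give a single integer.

Op 1: C2 read [C2 read from I: no other sharers -> C2=E (exclusive)] -> [I,I,E,I] (invalidations this op: 0; running total: 0)
Op 2: C0 read [C0 read from I: others=['C2=E'] -> C0=S, others downsized to S] -> [S,I,S,I] (invalidations this op: 0; running total: 0)
Op 3: C0 read [C0 read: already in S, no change] -> [S,I,S,I] (invalidations this op: 0; running total: 0)
Op 4: C2 read [C2 read: already in S, no change] -> [S,I,S,I] (invalidations this op: 0; running total: 0)
Op 5: C0 write [C0 write: invalidate ['C2=S'] -> C0=M] -> [M,I,I,I] (invalidations this op: 1; running total: 1)
Op 6: C0 write [C0 write: already M (modified), no change] -> [M,I,I,I] (invalidations this op: 0; running total: 1)
Op 7: C3 write [C3 write: invalidate ['C0=M'] -> C3=M] -> [I,I,I,M] (invalidations this op: 1; running total: 2)
Op 8: C3 read [C3 read: already in M, no change] -> [I,I,I,M] (invalidations this op: 0; running total: 2)

Answer: 2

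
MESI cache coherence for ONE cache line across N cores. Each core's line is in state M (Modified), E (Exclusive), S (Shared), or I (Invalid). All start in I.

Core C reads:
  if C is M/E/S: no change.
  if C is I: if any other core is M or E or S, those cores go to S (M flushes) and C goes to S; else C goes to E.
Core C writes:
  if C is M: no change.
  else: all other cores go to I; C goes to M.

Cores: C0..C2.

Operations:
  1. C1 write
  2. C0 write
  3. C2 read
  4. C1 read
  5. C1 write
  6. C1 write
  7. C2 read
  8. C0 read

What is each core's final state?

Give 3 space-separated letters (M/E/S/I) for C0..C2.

Answer: S S S

Derivation:
Op 1: C1 write [C1 write: invalidate none -> C1=M] -> [I,M,I]
Op 2: C0 write [C0 write: invalidate ['C1=M'] -> C0=M] -> [M,I,I]
Op 3: C2 read [C2 read from I: others=['C0=M'] -> C2=S, others downsized to S] -> [S,I,S]
Op 4: C1 read [C1 read from I: others=['C0=S', 'C2=S'] -> C1=S, others downsized to S] -> [S,S,S]
Op 5: C1 write [C1 write: invalidate ['C0=S', 'C2=S'] -> C1=M] -> [I,M,I]
Op 6: C1 write [C1 write: already M (modified), no change] -> [I,M,I]
Op 7: C2 read [C2 read from I: others=['C1=M'] -> C2=S, others downsized to S] -> [I,S,S]
Op 8: C0 read [C0 read from I: others=['C1=S', 'C2=S'] -> C0=S, others downsized to S] -> [S,S,S]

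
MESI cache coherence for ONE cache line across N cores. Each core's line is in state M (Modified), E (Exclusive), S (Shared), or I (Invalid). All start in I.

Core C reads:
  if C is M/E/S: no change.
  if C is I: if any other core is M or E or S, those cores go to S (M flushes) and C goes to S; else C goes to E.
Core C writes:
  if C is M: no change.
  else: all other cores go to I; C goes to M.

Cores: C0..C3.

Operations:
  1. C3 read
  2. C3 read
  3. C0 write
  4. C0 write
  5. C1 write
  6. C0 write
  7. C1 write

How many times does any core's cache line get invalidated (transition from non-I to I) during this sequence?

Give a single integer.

Op 1: C3 read [C3 read from I: no other sharers -> C3=E (exclusive)] -> [I,I,I,E] (invalidations this op: 0; running total: 0)
Op 2: C3 read [C3 read: already in E, no change] -> [I,I,I,E] (invalidations this op: 0; running total: 0)
Op 3: C0 write [C0 write: invalidate ['C3=E'] -> C0=M] -> [M,I,I,I] (invalidations this op: 1; running total: 1)
Op 4: C0 write [C0 write: already M (modified), no change] -> [M,I,I,I] (invalidations this op: 0; running total: 1)
Op 5: C1 write [C1 write: invalidate ['C0=M'] -> C1=M] -> [I,M,I,I] (invalidations this op: 1; running total: 2)
Op 6: C0 write [C0 write: invalidate ['C1=M'] -> C0=M] -> [M,I,I,I] (invalidations this op: 1; running total: 3)
Op 7: C1 write [C1 write: invalidate ['C0=M'] -> C1=M] -> [I,M,I,I] (invalidations this op: 1; running total: 4)

Answer: 4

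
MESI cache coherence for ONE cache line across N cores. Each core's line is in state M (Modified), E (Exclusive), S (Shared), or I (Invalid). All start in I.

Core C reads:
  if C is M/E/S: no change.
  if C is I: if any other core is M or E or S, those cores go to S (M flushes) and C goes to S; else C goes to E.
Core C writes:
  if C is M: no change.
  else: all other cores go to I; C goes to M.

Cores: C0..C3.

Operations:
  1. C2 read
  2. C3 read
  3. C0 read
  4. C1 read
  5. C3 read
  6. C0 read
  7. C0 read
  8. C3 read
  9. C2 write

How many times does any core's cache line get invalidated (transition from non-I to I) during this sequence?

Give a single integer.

Answer: 3

Derivation:
Op 1: C2 read [C2 read from I: no other sharers -> C2=E (exclusive)] -> [I,I,E,I] (invalidations this op: 0; running total: 0)
Op 2: C3 read [C3 read from I: others=['C2=E'] -> C3=S, others downsized to S] -> [I,I,S,S] (invalidations this op: 0; running total: 0)
Op 3: C0 read [C0 read from I: others=['C2=S', 'C3=S'] -> C0=S, others downsized to S] -> [S,I,S,S] (invalidations this op: 0; running total: 0)
Op 4: C1 read [C1 read from I: others=['C0=S', 'C2=S', 'C3=S'] -> C1=S, others downsized to S] -> [S,S,S,S] (invalidations this op: 0; running total: 0)
Op 5: C3 read [C3 read: already in S, no change] -> [S,S,S,S] (invalidations this op: 0; running total: 0)
Op 6: C0 read [C0 read: already in S, no change] -> [S,S,S,S] (invalidations this op: 0; running total: 0)
Op 7: C0 read [C0 read: already in S, no change] -> [S,S,S,S] (invalidations this op: 0; running total: 0)
Op 8: C3 read [C3 read: already in S, no change] -> [S,S,S,S] (invalidations this op: 0; running total: 0)
Op 9: C2 write [C2 write: invalidate ['C0=S', 'C1=S', 'C3=S'] -> C2=M] -> [I,I,M,I] (invalidations this op: 3; running total: 3)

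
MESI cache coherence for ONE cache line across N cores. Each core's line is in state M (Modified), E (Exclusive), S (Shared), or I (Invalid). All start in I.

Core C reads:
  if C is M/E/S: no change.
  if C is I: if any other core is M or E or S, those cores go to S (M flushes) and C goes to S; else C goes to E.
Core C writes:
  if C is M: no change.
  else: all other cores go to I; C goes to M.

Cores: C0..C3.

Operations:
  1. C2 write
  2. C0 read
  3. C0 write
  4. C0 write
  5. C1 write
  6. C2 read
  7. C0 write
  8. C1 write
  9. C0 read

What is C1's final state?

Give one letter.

Op 1: C2 write [C2 write: invalidate none -> C2=M] -> [I,I,M,I]
Op 2: C0 read [C0 read from I: others=['C2=M'] -> C0=S, others downsized to S] -> [S,I,S,I]
Op 3: C0 write [C0 write: invalidate ['C2=S'] -> C0=M] -> [M,I,I,I]
Op 4: C0 write [C0 write: already M (modified), no change] -> [M,I,I,I]
Op 5: C1 write [C1 write: invalidate ['C0=M'] -> C1=M] -> [I,M,I,I]
Op 6: C2 read [C2 read from I: others=['C1=M'] -> C2=S, others downsized to S] -> [I,S,S,I]
Op 7: C0 write [C0 write: invalidate ['C1=S', 'C2=S'] -> C0=M] -> [M,I,I,I]
Op 8: C1 write [C1 write: invalidate ['C0=M'] -> C1=M] -> [I,M,I,I]
Op 9: C0 read [C0 read from I: others=['C1=M'] -> C0=S, others downsized to S] -> [S,S,I,I]

Answer: S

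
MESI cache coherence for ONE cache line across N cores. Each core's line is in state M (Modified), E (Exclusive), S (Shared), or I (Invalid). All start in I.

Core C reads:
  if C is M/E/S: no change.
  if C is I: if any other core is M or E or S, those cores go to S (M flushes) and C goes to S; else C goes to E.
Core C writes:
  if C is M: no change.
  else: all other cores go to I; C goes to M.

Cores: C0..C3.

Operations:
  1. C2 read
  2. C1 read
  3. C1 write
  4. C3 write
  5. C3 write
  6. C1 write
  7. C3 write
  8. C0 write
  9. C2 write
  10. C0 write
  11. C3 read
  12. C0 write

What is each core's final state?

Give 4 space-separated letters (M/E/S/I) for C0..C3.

Op 1: C2 read [C2 read from I: no other sharers -> C2=E (exclusive)] -> [I,I,E,I]
Op 2: C1 read [C1 read from I: others=['C2=E'] -> C1=S, others downsized to S] -> [I,S,S,I]
Op 3: C1 write [C1 write: invalidate ['C2=S'] -> C1=M] -> [I,M,I,I]
Op 4: C3 write [C3 write: invalidate ['C1=M'] -> C3=M] -> [I,I,I,M]
Op 5: C3 write [C3 write: already M (modified), no change] -> [I,I,I,M]
Op 6: C1 write [C1 write: invalidate ['C3=M'] -> C1=M] -> [I,M,I,I]
Op 7: C3 write [C3 write: invalidate ['C1=M'] -> C3=M] -> [I,I,I,M]
Op 8: C0 write [C0 write: invalidate ['C3=M'] -> C0=M] -> [M,I,I,I]
Op 9: C2 write [C2 write: invalidate ['C0=M'] -> C2=M] -> [I,I,M,I]
Op 10: C0 write [C0 write: invalidate ['C2=M'] -> C0=M] -> [M,I,I,I]
Op 11: C3 read [C3 read from I: others=['C0=M'] -> C3=S, others downsized to S] -> [S,I,I,S]
Op 12: C0 write [C0 write: invalidate ['C3=S'] -> C0=M] -> [M,I,I,I]

Answer: M I I I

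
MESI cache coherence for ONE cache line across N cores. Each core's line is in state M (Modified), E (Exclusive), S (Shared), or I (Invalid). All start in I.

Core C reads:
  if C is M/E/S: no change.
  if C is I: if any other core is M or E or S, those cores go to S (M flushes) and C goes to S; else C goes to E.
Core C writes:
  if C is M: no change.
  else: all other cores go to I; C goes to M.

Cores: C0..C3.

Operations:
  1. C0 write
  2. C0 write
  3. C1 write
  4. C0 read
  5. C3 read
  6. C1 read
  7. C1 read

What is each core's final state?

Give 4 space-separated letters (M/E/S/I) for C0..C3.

Answer: S S I S

Derivation:
Op 1: C0 write [C0 write: invalidate none -> C0=M] -> [M,I,I,I]
Op 2: C0 write [C0 write: already M (modified), no change] -> [M,I,I,I]
Op 3: C1 write [C1 write: invalidate ['C0=M'] -> C1=M] -> [I,M,I,I]
Op 4: C0 read [C0 read from I: others=['C1=M'] -> C0=S, others downsized to S] -> [S,S,I,I]
Op 5: C3 read [C3 read from I: others=['C0=S', 'C1=S'] -> C3=S, others downsized to S] -> [S,S,I,S]
Op 6: C1 read [C1 read: already in S, no change] -> [S,S,I,S]
Op 7: C1 read [C1 read: already in S, no change] -> [S,S,I,S]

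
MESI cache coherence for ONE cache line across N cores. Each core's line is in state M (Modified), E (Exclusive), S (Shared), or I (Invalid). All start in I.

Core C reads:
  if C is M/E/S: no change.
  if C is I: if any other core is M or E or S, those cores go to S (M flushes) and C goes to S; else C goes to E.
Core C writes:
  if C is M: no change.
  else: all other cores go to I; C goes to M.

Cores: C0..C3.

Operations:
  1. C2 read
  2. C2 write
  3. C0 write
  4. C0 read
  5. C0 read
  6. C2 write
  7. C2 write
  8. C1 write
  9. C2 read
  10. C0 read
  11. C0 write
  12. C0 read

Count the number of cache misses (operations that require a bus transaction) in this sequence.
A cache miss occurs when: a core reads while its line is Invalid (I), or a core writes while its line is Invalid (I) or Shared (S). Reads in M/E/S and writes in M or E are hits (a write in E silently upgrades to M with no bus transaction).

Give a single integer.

Op 1: C2 read [C2 read from I: no other sharers -> C2=E (exclusive)] -> [I,I,E,I] [MISS #1: read from I]
Op 2: C2 write [C2 write: invalidate none -> C2=M] -> [I,I,M,I] [hit: write from E is a silent E->M upgrade, no bus transaction]
Op 3: C0 write [C0 write: invalidate ['C2=M'] -> C0=M] -> [M,I,I,I] [MISS #2: write from I]
Op 4: C0 read [C0 read: already in M, no change] -> [M,I,I,I] [hit: read from M]
Op 5: C0 read [C0 read: already in M, no change] -> [M,I,I,I] [hit: read from M]
Op 6: C2 write [C2 write: invalidate ['C0=M'] -> C2=M] -> [I,I,M,I] [MISS #3: write from I]
Op 7: C2 write [C2 write: already M (modified), no change] -> [I,I,M,I] [hit: write from M]
Op 8: C1 write [C1 write: invalidate ['C2=M'] -> C1=M] -> [I,M,I,I] [MISS #4: write from I]
Op 9: C2 read [C2 read from I: others=['C1=M'] -> C2=S, others downsized to S] -> [I,S,S,I] [MISS #5: read from I]
Op 10: C0 read [C0 read from I: others=['C1=S', 'C2=S'] -> C0=S, others downsized to S] -> [S,S,S,I] [MISS #6: read from I]
Op 11: C0 write [C0 write: invalidate ['C1=S', 'C2=S'] -> C0=M] -> [M,I,I,I] [MISS #7: write from S]
Op 12: C0 read [C0 read: already in M, no change] -> [M,I,I,I] [hit: read from M]

Answer: 7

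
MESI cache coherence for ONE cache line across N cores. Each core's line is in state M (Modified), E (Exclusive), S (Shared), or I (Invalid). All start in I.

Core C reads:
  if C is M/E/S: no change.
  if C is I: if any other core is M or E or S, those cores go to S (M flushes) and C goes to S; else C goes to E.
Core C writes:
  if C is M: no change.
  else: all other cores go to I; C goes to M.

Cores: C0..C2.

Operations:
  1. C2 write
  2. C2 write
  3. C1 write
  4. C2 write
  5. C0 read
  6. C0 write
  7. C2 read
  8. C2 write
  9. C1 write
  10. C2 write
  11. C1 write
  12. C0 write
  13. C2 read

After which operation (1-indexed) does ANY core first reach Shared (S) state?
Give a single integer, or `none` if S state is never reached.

Op 1: C2 write [C2 write: invalidate none -> C2=M] -> [I,I,M]
Op 2: C2 write [C2 write: already M (modified), no change] -> [I,I,M]
Op 3: C1 write [C1 write: invalidate ['C2=M'] -> C1=M] -> [I,M,I]
Op 4: C2 write [C2 write: invalidate ['C1=M'] -> C2=M] -> [I,I,M]
Op 5: C0 read [C0 read from I: others=['C2=M'] -> C0=S, others downsized to S] -> [S,I,S]
  -> First S state at op 5; remaining ops need not be traced.

Answer: 5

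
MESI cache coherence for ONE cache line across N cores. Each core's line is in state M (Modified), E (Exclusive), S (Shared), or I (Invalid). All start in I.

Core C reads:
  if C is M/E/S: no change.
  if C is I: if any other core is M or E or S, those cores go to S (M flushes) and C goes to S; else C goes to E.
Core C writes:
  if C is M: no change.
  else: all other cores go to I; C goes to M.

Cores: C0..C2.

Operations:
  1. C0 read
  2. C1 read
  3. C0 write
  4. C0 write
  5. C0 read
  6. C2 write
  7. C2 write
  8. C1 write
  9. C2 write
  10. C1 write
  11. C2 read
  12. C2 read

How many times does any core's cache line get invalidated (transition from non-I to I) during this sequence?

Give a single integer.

Op 1: C0 read [C0 read from I: no other sharers -> C0=E (exclusive)] -> [E,I,I] (invalidations this op: 0; running total: 0)
Op 2: C1 read [C1 read from I: others=['C0=E'] -> C1=S, others downsized to S] -> [S,S,I] (invalidations this op: 0; running total: 0)
Op 3: C0 write [C0 write: invalidate ['C1=S'] -> C0=M] -> [M,I,I] (invalidations this op: 1; running total: 1)
Op 4: C0 write [C0 write: already M (modified), no change] -> [M,I,I] (invalidations this op: 0; running total: 1)
Op 5: C0 read [C0 read: already in M, no change] -> [M,I,I] (invalidations this op: 0; running total: 1)
Op 6: C2 write [C2 write: invalidate ['C0=M'] -> C2=M] -> [I,I,M] (invalidations this op: 1; running total: 2)
Op 7: C2 write [C2 write: already M (modified), no change] -> [I,I,M] (invalidations this op: 0; running total: 2)
Op 8: C1 write [C1 write: invalidate ['C2=M'] -> C1=M] -> [I,M,I] (invalidations this op: 1; running total: 3)
Op 9: C2 write [C2 write: invalidate ['C1=M'] -> C2=M] -> [I,I,M] (invalidations this op: 1; running total: 4)
Op 10: C1 write [C1 write: invalidate ['C2=M'] -> C1=M] -> [I,M,I] (invalidations this op: 1; running total: 5)
Op 11: C2 read [C2 read from I: others=['C1=M'] -> C2=S, others downsized to S] -> [I,S,S] (invalidations this op: 0; running total: 5)
Op 12: C2 read [C2 read: already in S, no change] -> [I,S,S] (invalidations this op: 0; running total: 5)

Answer: 5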